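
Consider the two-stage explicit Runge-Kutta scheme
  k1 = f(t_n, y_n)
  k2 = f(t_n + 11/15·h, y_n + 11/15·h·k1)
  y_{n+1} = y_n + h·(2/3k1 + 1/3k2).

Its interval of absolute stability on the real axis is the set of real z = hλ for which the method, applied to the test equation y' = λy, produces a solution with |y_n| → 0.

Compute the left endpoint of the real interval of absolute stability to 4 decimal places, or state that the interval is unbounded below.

Test eqn y'=λy, z=hλ:
  k1=λy_n ⇒ h·k1=z·y_n;  k2=λ(1+11/15z)y_n ⇒ h·k2=z(1+11/15z)y_n
  y_{n+1}/y_n = 1 + 2/3z + 1/3z(1+11/15z) = 1 + z + 11/45z²
  Hence R(z) = 1 + z + 11/45z².

Boundary: |R(x)|=1, x<0.
x=-1.77: |R|=0.0042
R=1: x+11/45x²=0 ⇒ x=−45/11=-4.0909; min R=1−1/(4·11/45)=-0.0227>−1
Confirm numerically:
  x=-3.274: |R|=0.34622 <1
  x=-2.665: |R|=0.07110 <1
  x=-2.636: |R|=0.06252 <1
  x=-2.391: |R|=0.00646 <1
  x=-4.542: |R|=1.50083 >1
  x=-4.443: |R|=1.38239 >1
  x=-4.191: |R|=1.10254 >1
So |R|<1 on (-4.0909, 0).

left endpoint -4.0909.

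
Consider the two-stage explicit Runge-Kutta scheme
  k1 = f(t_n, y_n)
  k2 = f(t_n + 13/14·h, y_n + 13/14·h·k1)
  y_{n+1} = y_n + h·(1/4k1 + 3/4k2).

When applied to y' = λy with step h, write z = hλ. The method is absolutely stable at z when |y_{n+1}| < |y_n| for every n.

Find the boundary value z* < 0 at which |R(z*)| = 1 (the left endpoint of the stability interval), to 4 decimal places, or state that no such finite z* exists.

On y'=λy, z=hλ:
  k1=λy_n ⇒ h·k1=z·y_n;  k2=λ(1+13/14z)y_n ⇒ h·k2=z(1+13/14z)y_n
  y_{n+1}/y_n = 1 + 1/4z + 3/4z(1+13/14z) = 1 + z + 39/56z²
  Hence R(z) = 1 + z + 39/56z².

Find x<0 with |R(x)|<1.
x=-1.15: |R|=0.7710
R=1: x+39/56x²=0 ⇒ x=−56/39=-1.4359; min R=1−1/(4·39/56)=0.6410>−1
Confirm numerically:
  x=-1.316: |R|=0.89011 <1
  x=-1.315: |R|=0.88928 <1
  x=-1.311: |R|=0.88597 <1
  x=-0.843: |R|=0.65192 <1
  x=-1.756: |R|=1.39146 >1
  x=-1.696: |R|=1.30722 >1
Stable set (-1.4359, 0).

z* = -1.4359.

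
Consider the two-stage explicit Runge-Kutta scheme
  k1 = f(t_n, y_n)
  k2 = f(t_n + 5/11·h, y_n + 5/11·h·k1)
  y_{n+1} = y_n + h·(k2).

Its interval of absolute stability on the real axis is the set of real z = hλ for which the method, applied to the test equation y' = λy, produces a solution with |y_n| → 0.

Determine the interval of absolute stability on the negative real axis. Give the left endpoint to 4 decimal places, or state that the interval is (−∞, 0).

z∈(-2.2000,0).

On y'=λy, z=hλ:
  k1=λy_n ⇒ h·k1=z·y_n;  k2=λ(1+5/11z)y_n ⇒ h·k2=z(1+5/11z)y_n
  y_{n+1}/y_n = 1 + z(1+5/11z) = 1 + z + 5/11z²
  Hence R(z) = 1 + z + 5/11z².

Solve |R(x)|<1 on ℝ⁻.
x=-0.89: |R|=0.4700
R=1: x+5/11x²=0 ⇒ x=−11/5=-2.2000; min R=1−1/(4·5/11)=0.4500>−1
Confirm numerically:
  x=-1.872: |R|=0.72090 <1
  x=-1.450: |R|=0.50568 <1
  x=-0.939: |R|=0.46178 <1
  x=-2.453: |R|=1.28209 >1
  x=-2.275: |R|=1.07756 >1
Stable set (-2.2000, 0).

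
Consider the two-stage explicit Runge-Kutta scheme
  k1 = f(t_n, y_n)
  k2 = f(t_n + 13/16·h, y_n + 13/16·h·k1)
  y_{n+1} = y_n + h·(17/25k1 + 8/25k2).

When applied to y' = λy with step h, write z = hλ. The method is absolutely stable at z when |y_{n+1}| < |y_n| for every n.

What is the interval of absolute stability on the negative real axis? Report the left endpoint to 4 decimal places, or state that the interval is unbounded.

(-3.8462, 0).

Test eqn y'=λy, z=hλ:
  k1=λy_n ⇒ h·k1=z·y_n;  k2=λ(1+13/16z)y_n ⇒ h·k2=z(1+13/16z)y_n
  y_{n+1}/y_n = 1 + 17/25z + 8/25z(1+13/16z) = 1 + z + 13/50z²
  ⇒ R(z) = 1 + z + 13/50z².

Boundary: |R(x)|=1, x<0.
x=-0.94: |R|=0.2897
R=1: x+13/50x²=0 ⇒ x=−50/13=-3.8462; min R=1−1/(4·13/50)=0.0385>−1
Confirm numerically:
  x=-3.300: |R|=0.53140 <1
  x=-2.294: |R|=0.07423 <1
  x=-2.012: |R|=0.04052 <1
  x=-4.335: |R|=1.55098 >1
  x=-4.008: |R|=1.16866 >1
Stable set (-3.8462, 0).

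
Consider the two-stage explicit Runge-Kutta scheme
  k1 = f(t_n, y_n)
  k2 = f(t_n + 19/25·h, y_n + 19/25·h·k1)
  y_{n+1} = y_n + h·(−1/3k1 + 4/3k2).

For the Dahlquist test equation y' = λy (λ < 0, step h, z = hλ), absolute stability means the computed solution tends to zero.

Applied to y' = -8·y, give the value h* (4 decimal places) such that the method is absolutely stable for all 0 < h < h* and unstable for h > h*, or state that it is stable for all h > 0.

(-0.9868,0); λ=-8 ⇒ h* = (75/76)/8 = 0.1234.

On y'=λy, z=hλ:
  k1=λy_n ⇒ h·k1=z·y_n;  k2=λ(1+19/25z)y_n ⇒ h·k2=z(1+19/25z)y_n
  y_{n+1}/y_n = 1 − 1/3z + 4/3z(1+19/25z) = 1 + z + 76/75z²
  R(z) = 1 + z + 76/75z².

Solve |R(x)|<1 on ℝ⁻.
x=-1.26: |R|=1.3488
R=1: x+76/75x²=0 ⇒ x=−75/76=-0.9868; min R=1−1/(4·76/75)=0.7533>−1
Confirm numerically:
  x=-0.810: |R|=0.85485 <1
  x=-0.807: |R|=0.85293 <1
  x=-0.401: |R|=0.76195 <1
  x=-1.391: |R|=1.56968 >1
  x=-1.197: |R|=1.25491 >1
  x=-1.063: |R|=1.08204 >1
So |R|<1 on (-0.9868, 0).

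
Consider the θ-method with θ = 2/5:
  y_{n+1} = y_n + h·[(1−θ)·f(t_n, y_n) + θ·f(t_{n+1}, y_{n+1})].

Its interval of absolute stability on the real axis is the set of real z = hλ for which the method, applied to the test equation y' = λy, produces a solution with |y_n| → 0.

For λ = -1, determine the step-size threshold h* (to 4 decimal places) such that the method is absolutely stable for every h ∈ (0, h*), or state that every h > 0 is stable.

On y'=λy, z=hλ:
  y_{n+1} = y_n + z·[3/5·y_n + 2/5·y_{n+1}] ⇒ (1 − 2/5z)y_{n+1} = (1 + 3/5z)y_n
  ⇒ R(z) = (1 + 3/5z)/(1 − 2/5z).

Solve |R(x)|<1 on ℝ⁻.
x=-1.47: |R|=0.0743
R=−1: 1+3/5x = −1+2/5x ⇒ -1/5x=2 ⇒ x=2/(-1/5)=-10.0000
Confirm numerically:
  x=-9.370: |R|=0.97346 <1
  x=-8.096: |R|=0.91015 <1
  x=-7.655: |R|=0.88454 <1
  x=-5.977: |R|=0.76271 <1
  x=-10.322: |R|=1.01256 >1
  x=-10.238: |R|=1.00934 >1
Stable set (-10.0000, 0).

(-10.0000,0); λ=-1 ⇒ h* = (10)/1 = 10.0000.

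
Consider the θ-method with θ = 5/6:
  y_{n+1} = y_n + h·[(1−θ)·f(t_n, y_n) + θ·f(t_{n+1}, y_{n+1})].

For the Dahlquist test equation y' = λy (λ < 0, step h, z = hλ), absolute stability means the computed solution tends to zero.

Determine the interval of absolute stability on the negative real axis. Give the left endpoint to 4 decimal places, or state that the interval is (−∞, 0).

(−∞, 0) — no finite endpoint.

With y'=λy (z=hλ):
  y_{n+1} = y_n + z·[1/6·y_n + 5/6·y_{n+1}] ⇒ (1 − 5/6z)y_{n+1} = (1 + 1/6z)y_n
  ⇒ R(z) = (1 + 1/6z)/(1 − 5/6z).

Boundary: |R(x)|=1, x<0.
x=-1.2: |R|=0.4000
x=-2: |R|=0.2500
x=-10: |R|=0.0714
x=-100: |R|=0.1858
θ=5/6≥1/2 ⇒ |1+1/6x|<|1−5/6x| ∀x<0 ⇒ unbounded interval.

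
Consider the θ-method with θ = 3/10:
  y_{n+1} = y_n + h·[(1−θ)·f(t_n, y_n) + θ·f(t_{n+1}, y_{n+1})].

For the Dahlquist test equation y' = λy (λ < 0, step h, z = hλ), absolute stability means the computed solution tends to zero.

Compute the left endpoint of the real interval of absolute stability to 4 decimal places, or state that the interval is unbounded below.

z* = -5.0000.

With y'=λy (z=hλ):
  y_{n+1} = y_n + z·[7/10·y_n + 3/10·y_{n+1}] ⇒ (1 − 3/10z)y_{n+1} = (1 + 7/10z)y_n
  ⇒ R(z) = (1 + 7/10z)/(1 − 3/10z).

Boundary: |R(x)|=1, x<0.
x=-1.51: |R|=0.0392
R=−1: 1+7/10x = −1+3/10x ⇒ -2/5x=2 ⇒ x=2/(-2/5)=-5.0000
Confirm numerically:
  x=-3.351: |R|=0.67107 <1
  x=-2.990: |R|=0.57617 <1
  x=-2.525: |R|=0.43670 <1
  x=-2.088: |R|=0.28382 <1
  x=-5.518: |R|=1.07803 >1
  x=-5.501: |R|=1.07561 >1
  x=-5.307: |R|=1.04737 >1
Interval (-5.0000, 0).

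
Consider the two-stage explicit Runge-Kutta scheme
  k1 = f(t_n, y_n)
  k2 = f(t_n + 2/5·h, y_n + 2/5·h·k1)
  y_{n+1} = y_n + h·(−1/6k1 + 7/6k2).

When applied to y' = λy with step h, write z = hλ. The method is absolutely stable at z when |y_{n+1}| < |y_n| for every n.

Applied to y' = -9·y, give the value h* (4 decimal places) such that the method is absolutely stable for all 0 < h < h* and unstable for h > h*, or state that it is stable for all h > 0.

(-2.1429,0); λ=-9 ⇒ h* = (15/7)/9 = 0.2381.

Test eqn y'=λy, z=hλ:
  k1=λy_n ⇒ h·k1=z·y_n;  k2=λ(1+2/5z)y_n ⇒ h·k2=z(1+2/5z)y_n
  y_{n+1}/y_n = 1 − 1/6z + 7/6z(1+2/5z) = 1 + z + 7/15z²
  ⇒ R(z) = 1 + z + 7/15z².

Solve |R(x)|<1 on ℝ⁻.
x=-1.72: |R|=0.6606
R=1: x+7/15x²=0 ⇒ x=−15/7=-2.1429; min R=1−1/(4·7/15)=0.4643>−1
Confirm numerically:
  x=-2.108: |R|=0.96571 <1
  x=-1.366: |R|=0.50478 <1
  x=-1.308: |R|=0.49040 <1
  x=-1.304: |R|=0.48953 <1
  x=-2.662: |R|=1.64491 >1
  x=-2.573: |R|=1.51649 >1
Stable set (-2.1429, 0).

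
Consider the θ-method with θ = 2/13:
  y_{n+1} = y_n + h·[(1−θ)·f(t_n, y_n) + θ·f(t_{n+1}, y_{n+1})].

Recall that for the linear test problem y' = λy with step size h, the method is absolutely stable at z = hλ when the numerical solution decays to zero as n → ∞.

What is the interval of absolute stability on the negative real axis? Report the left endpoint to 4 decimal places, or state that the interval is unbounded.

Set f=λy, z=hλ:
  y_{n+1} = y_n + z·[11/13·y_n + 2/13·y_{n+1}] ⇒ (1 − 2/13z)y_{n+1} = (1 + 11/13z)y_n
  R(z) = (1 + 11/13z)/(1 − 2/13z).

Need |R(x)|<1, x<0.
x=-1.36: |R|=0.1247
R=−1: 1+11/13x = −1+2/13x ⇒ -9/13x=2 ⇒ x=2/(-9/13)=-2.8889
Confirm numerically:
  x=-2.503: |R|=0.80712 <1
  x=-2.313: |R|=0.70595 <1
  x=-2.024: |R|=0.54341 <1
  x=-1.885: |R|=0.46124 <1
  x=-3.177: |R|=1.13398 >1
  x=-3.019: |R|=1.06151 >1
  x=-2.957: |R|=1.03241 >1
Interval (-2.8889, 0).

z∈(-2.8889,0).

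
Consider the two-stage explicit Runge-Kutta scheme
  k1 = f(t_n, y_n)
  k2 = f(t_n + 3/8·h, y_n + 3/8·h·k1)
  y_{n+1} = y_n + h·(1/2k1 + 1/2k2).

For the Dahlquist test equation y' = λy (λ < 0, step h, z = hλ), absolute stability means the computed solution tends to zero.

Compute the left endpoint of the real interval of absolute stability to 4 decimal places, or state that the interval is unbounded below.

z* = -5.3333.

On y'=λy, z=hλ:
  k1=λy_n ⇒ h·k1=z·y_n;  k2=λ(1+3/8z)y_n ⇒ h·k2=z(1+3/8z)y_n
  y_{n+1}/y_n = 1 + 1/2z + 1/2z(1+3/8z) = 1 + z + 3/16z²
  ⇒ R(z) = 1 + z + 3/16z².

Boundary: |R(x)|=1, x<0.
x=-0.98: |R|=0.2001
R=1: x+3/16x²=0 ⇒ x=−16/3=-5.3333; min R=1−1/(4·3/16)=-0.3333>−1
Confirm numerically:
  x=-3.535: |R|=0.19196 <1
  x=-3.309: |R|=0.25597 <1
  x=-3.059: |R|=0.30447 <1
  x=-5.909: |R|=1.63780 >1
  x=-5.788: |R|=1.49343 >1
  x=-5.723: |R|=1.41814 >1
Stable set (-5.3333, 0).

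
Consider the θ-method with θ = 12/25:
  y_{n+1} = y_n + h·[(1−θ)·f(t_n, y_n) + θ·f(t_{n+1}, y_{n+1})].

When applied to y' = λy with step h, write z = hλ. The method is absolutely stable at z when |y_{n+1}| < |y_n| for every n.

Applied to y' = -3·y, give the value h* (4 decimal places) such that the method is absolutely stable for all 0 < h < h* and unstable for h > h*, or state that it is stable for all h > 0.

(-50.0000,0); λ=-3 ⇒ h* = (50)/3 = 16.6667.

On y'=λy, z=hλ:
  y_{n+1} = y_n + z·[13/25·y_n + 12/25·y_{n+1}] ⇒ (1 − 12/25z)y_{n+1} = (1 + 13/25z)y_n
  so R(z) = (1 + 13/25z)/(1 − 12/25z).

Need |R(x)|<1, x<0.
x=-1.25: |R|=0.2187
R=−1: 1+13/25x = −1+12/25x ⇒ -1/25x=2 ⇒ x=2/(-1/25)=-50.0000
Confirm numerically:
  x=-41.528: |R|=0.98381 <1
  x=-40.783: |R|=0.98208 <1
  x=-36.733: |R|=0.97152 <1
  x=-34.110: |R|=0.96341 <1
  x=-50.153: |R|=1.00024 >1
  x=-50.136: |R|=1.00022 >1
Interval (-50.0000, 0).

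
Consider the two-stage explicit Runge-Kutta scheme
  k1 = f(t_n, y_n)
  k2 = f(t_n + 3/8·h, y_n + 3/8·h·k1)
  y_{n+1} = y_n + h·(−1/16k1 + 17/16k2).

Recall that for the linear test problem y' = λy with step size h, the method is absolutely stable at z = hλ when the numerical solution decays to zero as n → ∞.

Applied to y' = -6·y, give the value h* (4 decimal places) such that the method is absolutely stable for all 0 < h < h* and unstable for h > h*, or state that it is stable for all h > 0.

Set f=λy, z=hλ:
  k1=λy_n ⇒ h·k1=z·y_n;  k2=λ(1+3/8z)y_n ⇒ h·k2=z(1+3/8z)y_n
  y_{n+1}/y_n = 1 − 1/16z + 17/16z(1+3/8z) = 1 + z + 51/128z²
  ⇒ R(z) = 1 + z + 51/128z².

Boundary: |R(x)|=1, x<0.
x=-0.55: |R|=0.5705
R=1: x+51/128x²=0 ⇒ x=−128/51=-2.5098; min R=1−1/(4·51/128)=0.3725>−1
Confirm numerically:
  x=-2.143: |R|=0.68680 <1
  x=-1.975: |R|=0.57916 <1
  x=-1.572: |R|=0.41261 <1
  x=-1.243: |R|=0.37261 <1
  x=-2.745: |R|=1.25724 >1
  x=-2.684: |R|=1.18629 >1
So |R|<1 on (-2.5098, 0).

(-2.5098,0); λ=-6 ⇒ h* = (128/51)/6 = 0.4183.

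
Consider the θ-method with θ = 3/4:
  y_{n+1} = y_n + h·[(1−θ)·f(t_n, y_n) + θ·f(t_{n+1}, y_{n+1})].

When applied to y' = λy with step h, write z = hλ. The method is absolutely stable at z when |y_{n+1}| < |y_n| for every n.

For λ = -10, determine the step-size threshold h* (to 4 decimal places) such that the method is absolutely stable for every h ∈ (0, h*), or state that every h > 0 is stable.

On y'=λy, z=hλ:
  y_{n+1} = y_n + z·[1/4·y_n + 3/4·y_{n+1}] ⇒ (1 − 3/4z)y_{n+1} = (1 + 1/4z)y_n
  ⇒ R(z) = (1 + 1/4z)/(1 − 3/4z).

Solve |R(x)|<1 on ℝ⁻.
x=-1.35: |R|=0.3292
x=-2: |R|=0.2000
x=-10: |R|=0.1765
x=-100: |R|=0.3158
θ=3/4≥1/2 ⇒ |1+1/4x|<|1−3/4x| ∀x<0 ⇒ interval (−∞,0).

(−∞, 0) — no finite endpoint. Any h>0 works for λ=-10.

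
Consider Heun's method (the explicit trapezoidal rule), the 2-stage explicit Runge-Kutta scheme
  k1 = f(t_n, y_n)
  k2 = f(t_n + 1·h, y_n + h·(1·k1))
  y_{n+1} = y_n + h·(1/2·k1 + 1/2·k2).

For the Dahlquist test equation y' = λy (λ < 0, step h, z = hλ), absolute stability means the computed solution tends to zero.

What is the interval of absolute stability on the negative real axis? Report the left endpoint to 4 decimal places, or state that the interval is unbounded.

Set f=λy, z=hλ:
  order 2, 2-stage ⇒ R(z)=1+z+z^2/2
  (e.g. R(-1.08)=0.50320, |R|=0.50320)

Solve |R(x)|<1 on ℝ⁻.
x=-1.08: |R|=0.5032
|R(-2.2)|=1.2200 |R(-1.66)|=0.7178 |R(-0.5)|=0.6250
Bisect:
  x_lo=-2.7229 |R|=1.9842  x_hi=-0.3204 |R|=0.7309
  mid=-1.52164 |R|=0.63605 →hi
  mid=-2.12226 |R|=1.12973 →lo
  mid=-1.82195 |R|=0.83780 →hi
  mid=-1.97210 |R|=0.97249 →hi
  mid=-2.04718 |R|=1.04829 →lo
  mid=-2.00964 |R|=1.00969 →lo
  mid=-1.99087 |R|=0.99092 →hi
  mid=-2.00026 |R|=1.00026 →lo
  ...
  [-2.00011,-1.99997] ⇒ x*=-2.0000
So |R|<1 on (-2.0000, 0).

z∈(-2.0000,0).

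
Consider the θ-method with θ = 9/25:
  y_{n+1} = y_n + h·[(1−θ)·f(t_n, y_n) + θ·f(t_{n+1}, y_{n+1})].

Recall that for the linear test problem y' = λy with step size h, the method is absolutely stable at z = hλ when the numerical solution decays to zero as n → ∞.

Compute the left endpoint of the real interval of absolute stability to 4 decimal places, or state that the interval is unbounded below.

left endpoint -7.1429.

On y'=λy, z=hλ:
  y_{n+1} = y_n + z·[16/25·y_n + 9/25·y_{n+1}] ⇒ (1 − 9/25z)y_{n+1} = (1 + 16/25z)y_n
  Hence R(z) = (1 + 16/25z)/(1 − 9/25z).

Need |R(x)|<1, x<0.
x=-0.97: |R|=0.2811
R=−1: 1+16/25x = −1+9/25x ⇒ -7/25x=2 ⇒ x=2/(-7/25)=-7.1429
Confirm numerically:
  x=-6.574: |R|=0.95269 <1
  x=-4.961: |R|=0.78071 <1
  x=-3.266: |R|=0.50108 <1
  x=-7.500: |R|=1.02703 >1
  x=-7.465: |R|=1.02446 >1
Interval (-7.1429, 0).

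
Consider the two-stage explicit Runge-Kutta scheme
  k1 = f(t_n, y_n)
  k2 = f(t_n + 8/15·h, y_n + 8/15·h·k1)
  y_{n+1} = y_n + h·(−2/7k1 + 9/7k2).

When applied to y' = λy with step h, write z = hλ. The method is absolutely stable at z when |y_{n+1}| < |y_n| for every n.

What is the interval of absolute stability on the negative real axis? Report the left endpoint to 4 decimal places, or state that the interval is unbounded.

z∈(-1.4583,0).

Set f=λy, z=hλ:
  k1=λy_n ⇒ h·k1=z·y_n;  k2=λ(1+8/15z)y_n ⇒ h·k2=z(1+8/15z)y_n
  y_{n+1}/y_n = 1 − 2/7z + 9/7z(1+8/15z) = 1 + z + 24/35z²
  ⇒ R(z) = 1 + z + 24/35z².

Boundary: |R(x)|=1, x<0.
x=-0.57: |R|=0.6528
R=1: x+24/35x²=0 ⇒ x=−35/24=-1.4583; min R=1−1/(4·24/35)=0.6354>−1
Confirm numerically:
  x=-1.201: |R|=0.78807 <1
  x=-1.158: |R|=0.76152 <1
  x=-1.125: |R|=0.74286 <1
  x=-0.897: |R|=0.65473 <1
  x=-1.749: |R|=1.34860 >1
  x=-1.544: |R|=1.09070 >1
So |R|<1 on (-1.4583, 0).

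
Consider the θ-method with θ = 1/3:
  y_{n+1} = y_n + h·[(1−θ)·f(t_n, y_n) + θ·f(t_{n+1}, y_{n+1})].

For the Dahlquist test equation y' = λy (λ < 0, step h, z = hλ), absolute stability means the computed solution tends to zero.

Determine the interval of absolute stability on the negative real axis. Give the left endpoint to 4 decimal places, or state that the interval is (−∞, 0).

(-6.0000, 0).

With y'=λy (z=hλ):
  y_{n+1} = y_n + z·[2/3·y_n + 1/3·y_{n+1}] ⇒ (1 − 1/3z)y_{n+1} = (1 + 2/3z)y_n
  so R(z) = (1 + 2/3z)/(1 − 1/3z).

Need |R(x)|<1, x<0.
x=-1.58: |R|=0.0349
R=−1: 1+2/3x = −1+1/3x ⇒ -1/3x=2 ⇒ x=2/(-1/3)=-6.0000
Confirm numerically:
  x=-5.665: |R|=0.96134 <1
  x=-5.371: |R|=0.92486 <1
  x=-2.929: |R|=0.48204 <1
  x=-6.466: |R|=1.04923 >1
  x=-6.143: |R|=1.01564 >1
  x=-6.058: |R|=1.00640 >1
Interval (-6.0000, 0).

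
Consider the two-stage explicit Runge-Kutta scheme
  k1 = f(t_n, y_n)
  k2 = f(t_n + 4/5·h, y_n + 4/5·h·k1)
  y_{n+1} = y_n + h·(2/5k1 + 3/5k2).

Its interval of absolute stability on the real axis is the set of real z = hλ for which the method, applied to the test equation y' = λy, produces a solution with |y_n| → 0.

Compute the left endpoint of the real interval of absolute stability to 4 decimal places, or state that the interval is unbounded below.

z* = -2.0833.

With y'=λy (z=hλ):
  k1=λy_n ⇒ h·k1=z·y_n;  k2=λ(1+4/5z)y_n ⇒ h·k2=z(1+4/5z)y_n
  y_{n+1}/y_n = 1 + 2/5z + 3/5z(1+4/5z) = 1 + z + 12/25z²
  Hence R(z) = 1 + z + 12/25z².

Need |R(x)|<1, x<0.
x=-1.18: |R|=0.4884
R=1: x+12/25x²=0 ⇒ x=−25/12=-2.0833; min R=1−1/(4·12/25)=0.4792>−1
Confirm numerically:
  x=-1.909: |R|=0.84025 <1
  x=-1.607: |R|=0.63258 <1
  x=-1.159: |R|=0.48577 <1
  x=-1.029: |R|=0.47924 <1
  x=-2.655: |R|=1.72853 >1
  x=-2.437: |R|=1.41371 >1
  x=-2.156: |R|=1.07520 >1
Interval (-2.0833, 0).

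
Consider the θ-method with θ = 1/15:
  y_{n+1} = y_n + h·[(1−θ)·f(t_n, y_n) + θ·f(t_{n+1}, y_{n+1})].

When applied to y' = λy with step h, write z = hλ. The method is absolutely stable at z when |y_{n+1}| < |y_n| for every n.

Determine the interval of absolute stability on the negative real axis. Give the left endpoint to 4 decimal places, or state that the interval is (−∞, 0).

Set f=λy, z=hλ:
  y_{n+1} = y_n + z·[14/15·y_n + 1/15·y_{n+1}] ⇒ (1 − 1/15z)y_{n+1} = (1 + 14/15z)y_n
  ⇒ R(z) = (1 + 14/15z)/(1 − 1/15z).

Find x<0 with |R(x)|<1.
x=-0.71: |R|=0.3221
R=−1: 1+14/15x = −1+1/15x ⇒ -13/15x=2 ⇒ x=2/(-13/15)=-2.3077
Confirm numerically:
  x=-1.750: |R|=0.56716 <1
  x=-1.614: |R|=0.45720 <1
  x=-1.545: |R|=0.40073 <1
  x=-1.133: |R|=0.05343 <1
  x=-2.830: |R|=1.38082 >1
  x=-2.380: |R|=1.05409 >1
So |R|<1 on (-2.3077, 0).

(-2.3077, 0).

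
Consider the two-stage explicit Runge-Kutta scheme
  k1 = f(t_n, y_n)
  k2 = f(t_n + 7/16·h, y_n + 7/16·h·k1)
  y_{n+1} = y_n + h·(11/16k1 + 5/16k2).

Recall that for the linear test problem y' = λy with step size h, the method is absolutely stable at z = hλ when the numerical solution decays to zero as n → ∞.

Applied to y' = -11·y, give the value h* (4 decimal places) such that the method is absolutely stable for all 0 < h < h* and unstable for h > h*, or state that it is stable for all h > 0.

Set f=λy, z=hλ:
  k1=λy_n ⇒ h·k1=z·y_n;  k2=λ(1+7/16z)y_n ⇒ h·k2=z(1+7/16z)y_n
  y_{n+1}/y_n = 1 + 11/16z + 5/16z(1+7/16z) = 1 + z + 35/256z²
  so R(z) = 1 + z + 35/256z².

Boundary: |R(x)|=1, x<0.
x=-0.53: |R|=0.5084
R=1: x+35/256x²=0 ⇒ x=−256/35=-7.3143; min R=1−1/(4·35/256)=-0.8286>−1
Confirm numerically:
  x=-6.943: |R|=0.64756 <1
  x=-6.723: |R|=0.45651 <1
  x=-4.560: |R|=0.71713 <1
  x=-7.747: |R|=1.45831 >1
  x=-7.606: |R|=1.30335 >1
Stable set (-7.3143, 0).

(-7.3143,0); λ=-11 ⇒ h* = (256/35)/11 = 0.6649.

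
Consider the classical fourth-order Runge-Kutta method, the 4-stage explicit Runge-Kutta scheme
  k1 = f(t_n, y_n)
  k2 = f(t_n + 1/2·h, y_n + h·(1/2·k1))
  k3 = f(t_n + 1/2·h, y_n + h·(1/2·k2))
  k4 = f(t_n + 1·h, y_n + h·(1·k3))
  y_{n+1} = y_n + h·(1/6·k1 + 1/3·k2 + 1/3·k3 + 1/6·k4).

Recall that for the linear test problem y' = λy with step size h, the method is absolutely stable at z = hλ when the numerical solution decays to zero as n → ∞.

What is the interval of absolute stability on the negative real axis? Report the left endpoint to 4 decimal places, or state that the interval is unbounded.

On y'=λy, z=hλ:
  order 4, 4-stage ⇒ R(z)=1+z+z^2/2+z^3/6+z^4/24
  (e.g. R(-1.53)=0.27185, |R|=0.27185)

Find x<0 with |R(x)|<1.
x=-1.53: |R|=0.2718
|R(-1.98)|=0.3269 |R(-1.61)|=0.2705 |R(-1.38)|=0.2853
Bisect:
  x_lo=-3.3745 |R|=2.3176  x_hi=-0.2393 |R|=0.7872
  mid=-1.80687 |R|=0.28646 →hi
  mid=-2.59067 |R|=0.74409 →hi
  mid=-2.98258 |R|=1.34053 →lo
  mid=-2.78662 |R|=1.00201 →lo
  mid=-2.68865 |R|=0.86380 →hi
  mid=-2.73764 |R|=0.93049 →hi
  mid=-2.76213 |R|=0.96564 →hi
  mid=-2.77438 |R|=0.98367 →hi
  mid=-2.78050 |R|=0.99280 →hi
  ...
  [-2.78548,-2.78529] ⇒ x*=-2.7853
So |R|<1 on (-2.7853, 0).

z∈(-2.7853,0).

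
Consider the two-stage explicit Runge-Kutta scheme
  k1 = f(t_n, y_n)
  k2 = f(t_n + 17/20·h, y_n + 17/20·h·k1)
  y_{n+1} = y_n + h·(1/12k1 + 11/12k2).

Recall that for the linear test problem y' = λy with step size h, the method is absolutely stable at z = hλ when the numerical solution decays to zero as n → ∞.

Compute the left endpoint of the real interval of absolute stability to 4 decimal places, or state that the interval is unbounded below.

z* = -1.2834.

Test eqn y'=λy, z=hλ:
  k1=λy_n ⇒ h·k1=z·y_n;  k2=λ(1+17/20z)y_n ⇒ h·k2=z(1+17/20z)y_n
  y_{n+1}/y_n = 1 + 1/12z + 11/12z(1+17/20z) = 1 + z + 187/240z²
  R(z) = 1 + z + 187/240z².

Need |R(x)|<1, x<0.
x=-0.74: |R|=0.6867
R=1: x+187/240x²=0 ⇒ x=−240/187=-1.2834; min R=1−1/(4·187/240)=0.6791>−1
Confirm numerically:
  x=-1.231: |R|=0.94972 <1
  x=-1.013: |R|=0.78656 <1
  x=-0.980: |R|=0.76831 <1
  x=-1.734: |R|=1.60876 >1
  x=-1.692: |R|=1.53865 >1
So |R|<1 on (-1.2834, 0).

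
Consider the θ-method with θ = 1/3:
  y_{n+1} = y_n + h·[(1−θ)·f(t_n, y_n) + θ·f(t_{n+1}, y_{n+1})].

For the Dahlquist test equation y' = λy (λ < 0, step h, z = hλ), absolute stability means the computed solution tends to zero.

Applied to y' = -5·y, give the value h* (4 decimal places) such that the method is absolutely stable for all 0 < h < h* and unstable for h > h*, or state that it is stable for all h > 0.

On y'=λy, z=hλ:
  y_{n+1} = y_n + z·[2/3·y_n + 1/3·y_{n+1}] ⇒ (1 − 1/3z)y_{n+1} = (1 + 2/3z)y_n
  ⇒ R(z) = (1 + 2/3z)/(1 − 1/3z).

Boundary: |R(x)|=1, x<0.
x=-0.38: |R|=0.6627
R=−1: 1+2/3x = −1+1/3x ⇒ -1/3x=2 ⇒ x=2/(-1/3)=-6.0000
Confirm numerically:
  x=-5.976: |R|=0.99733 <1
  x=-3.752: |R|=0.66706 <1
  x=-2.864: |R|=0.46521 <1
  x=-6.408: |R|=1.04337 >1
  x=-6.267: |R|=1.02881 >1
  x=-6.135: |R|=1.01478 >1
So |R|<1 on (-6.0000, 0).

(-6.0000,0); λ=-5 ⇒ h* = (6)/5 = 1.2000.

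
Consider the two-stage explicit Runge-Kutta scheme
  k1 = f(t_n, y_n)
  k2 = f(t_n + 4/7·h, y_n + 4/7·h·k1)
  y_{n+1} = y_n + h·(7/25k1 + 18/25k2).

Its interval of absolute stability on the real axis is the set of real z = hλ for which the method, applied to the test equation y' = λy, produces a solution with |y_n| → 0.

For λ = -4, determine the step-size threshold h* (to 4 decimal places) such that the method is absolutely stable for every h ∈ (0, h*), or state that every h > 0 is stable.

On y'=λy, z=hλ:
  k1=λy_n ⇒ h·k1=z·y_n;  k2=λ(1+4/7z)y_n ⇒ h·k2=z(1+4/7z)y_n
  y_{n+1}/y_n = 1 + 7/25z + 18/25z(1+4/7z) = 1 + z + 72/175z²
  ⇒ R(z) = 1 + z + 72/175z².

Need |R(x)|<1, x<0.
x=-1.71: |R|=0.4931
R=1: x+72/175x²=0 ⇒ x=−175/72=-2.4306; min R=1−1/(4·72/175)=0.3924>−1
Confirm numerically:
  x=-1.846: |R|=0.55603 <1
  x=-1.725: |R|=0.49926 <1
  x=-1.122: |R|=0.39594 <1
  x=-1.099: |R|=0.39792 <1
  x=-2.851: |R|=1.49317 >1
  x=-2.455: |R|=1.02469 >1
Stable set (-2.4306, 0).

(-2.4306,0); λ=-4 ⇒ h* = (175/72)/4 = 0.6076.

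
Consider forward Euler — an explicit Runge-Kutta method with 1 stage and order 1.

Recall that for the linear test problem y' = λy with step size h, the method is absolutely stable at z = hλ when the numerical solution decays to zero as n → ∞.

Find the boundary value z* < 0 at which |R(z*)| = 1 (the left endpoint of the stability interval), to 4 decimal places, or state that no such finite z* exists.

Test eqn y'=λy, z=hλ:
  order 1, 1-stage ⇒ R(z)=1+z
  (e.g. R(-0.84)=0.16000, |R|=0.16000)

Need |R(x)|<1, x<0.
x=-0.84: |R|=0.1600
|R(-2)|=1.0000 |R(-1.65)|=0.6500 |R(-0.82)|=0.1800
Bisect:
  x_lo=-2.5464 |R|=1.5464  x_hi=-0.1593 |R|=0.8407
  mid=-1.35286 |R|=0.35286 →hi
  mid=-1.94963 |R|=0.94963 →hi
  mid=-2.24802 |R|=1.24802 →lo
  mid=-2.09883 |R|=1.09883 →lo
  mid=-2.02423 |R|=1.02423 →lo
  mid=-1.98693 |R|=0.98693 →hi
  mid=-2.00558 |R|=1.00558 →lo
  mid=-1.99626 |R|=0.99626 →hi
  mid=-2.00092 |R|=1.00092 →lo
  ...
  [-2.00005,-1.99990] ⇒ x*=-2.0000
So |R|<1 on (-2.0000, 0).

left endpoint -2.0000.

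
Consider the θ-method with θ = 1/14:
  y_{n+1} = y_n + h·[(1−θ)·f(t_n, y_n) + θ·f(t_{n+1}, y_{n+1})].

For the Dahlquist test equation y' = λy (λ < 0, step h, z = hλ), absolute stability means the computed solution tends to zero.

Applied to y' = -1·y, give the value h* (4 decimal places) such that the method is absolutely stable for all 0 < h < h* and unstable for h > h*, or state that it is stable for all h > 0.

(-2.3333,0); λ=-1 ⇒ h* = (7/3)/1 = 2.3333.

Test eqn y'=λy, z=hλ:
  y_{n+1} = y_n + z·[13/14·y_n + 1/14·y_{n+1}] ⇒ (1 − 1/14z)y_{n+1} = (1 + 13/14z)y_n
  ⇒ R(z) = (1 + 13/14z)/(1 − 1/14z).

Boundary: |R(x)|=1, x<0.
x=-0.47: |R|=0.5453
R=−1: 1+13/14x = −1+1/14x ⇒ -6/7x=2 ⇒ x=2/(-6/7)=-2.3333
Confirm numerically:
  x=-2.257: |R|=0.94366 <1
  x=-2.085: |R|=0.81473 <1
  x=-1.392: |R|=0.26611 <1
  x=-1.285: |R|=0.17697 <1
  x=-2.843: |R|=1.36312 >1
  x=-2.725: |R|=1.28102 >1
Interval (-2.3333, 0).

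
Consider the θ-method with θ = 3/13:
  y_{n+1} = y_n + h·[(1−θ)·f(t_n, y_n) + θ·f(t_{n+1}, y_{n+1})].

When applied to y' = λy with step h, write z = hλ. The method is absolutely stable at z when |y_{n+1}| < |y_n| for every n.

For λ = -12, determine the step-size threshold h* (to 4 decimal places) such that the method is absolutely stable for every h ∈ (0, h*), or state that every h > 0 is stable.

Set f=λy, z=hλ:
  y_{n+1} = y_n + z·[10/13·y_n + 3/13·y_{n+1}] ⇒ (1 − 3/13z)y_{n+1} = (1 + 10/13z)y_n
  ⇒ R(z) = (1 + 10/13z)/(1 − 3/13z).

Solve |R(x)|<1 on ℝ⁻.
x=-0.75: |R|=0.3607
R=−1: 1+10/13x = −1+3/13x ⇒ -7/13x=2 ⇒ x=2/(-7/13)=-3.7143
Confirm numerically:
  x=-3.005: |R|=0.77447 <1
  x=-2.959: |R|=0.75833 <1
  x=-1.604: |R|=0.17067 <1
  x=-4.132: |R|=1.11514 >1
  x=-3.772: |R|=1.01661 >1
  x=-3.741: |R|=1.00772 >1
Interval (-3.7143, 0).

(-3.7143,0); λ=-12 ⇒ h* = (26/7)/12 = 0.3095.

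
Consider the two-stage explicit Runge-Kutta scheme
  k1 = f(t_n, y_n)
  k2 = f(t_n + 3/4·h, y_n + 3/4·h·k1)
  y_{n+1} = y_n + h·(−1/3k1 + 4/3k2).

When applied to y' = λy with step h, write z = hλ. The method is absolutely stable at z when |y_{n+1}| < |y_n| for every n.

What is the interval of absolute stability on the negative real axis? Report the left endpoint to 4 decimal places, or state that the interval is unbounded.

z∈(-1.0000,0).

Set f=λy, z=hλ:
  k1=λy_n ⇒ h·k1=z·y_n;  k2=λ(1+3/4z)y_n ⇒ h·k2=z(1+3/4z)y_n
  y_{n+1}/y_n = 1 − 1/3z + 4/3z(1+3/4z) = 1 + z + z²
  Hence R(z) = 1 + z + z².

Find x<0 with |R(x)|<1.
x=-0.58: |R|=0.7564
R=1: x+1x²=0 ⇒ x=−1=-1.0000; min R=1−1/(4·1)=0.7500>−1
Confirm numerically:
  x=-0.813: |R|=0.84797 <1
  x=-0.578: |R|=0.75608 <1
  x=-0.476: |R|=0.75058 <1
  x=-0.443: |R|=0.75325 <1
  x=-1.446: |R|=1.64492 >1
  x=-1.339: |R|=1.45392 >1
Interval (-1.0000, 0).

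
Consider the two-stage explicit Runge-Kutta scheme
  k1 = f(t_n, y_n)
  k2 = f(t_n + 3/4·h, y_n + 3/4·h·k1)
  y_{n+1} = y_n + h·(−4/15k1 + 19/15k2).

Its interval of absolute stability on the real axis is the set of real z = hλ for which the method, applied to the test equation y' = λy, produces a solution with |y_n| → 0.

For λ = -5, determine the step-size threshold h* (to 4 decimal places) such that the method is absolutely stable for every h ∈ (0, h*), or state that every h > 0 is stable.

(-1.0526,0); λ=-5 ⇒ h* = (20/19)/5 = 0.2105.

Set f=λy, z=hλ:
  k1=λy_n ⇒ h·k1=z·y_n;  k2=λ(1+3/4z)y_n ⇒ h·k2=z(1+3/4z)y_n
  y_{n+1}/y_n = 1 − 4/15z + 19/15z(1+3/4z) = 1 + z + 19/20z²
  ⇒ R(z) = 1 + z + 19/20z².

Boundary: |R(x)|=1, x<0.
x=-1.06: |R|=1.0074
R=1: x+19/20x²=0 ⇒ x=−20/19=-1.0526; min R=1−1/(4·19/20)=0.7368>−1
Confirm numerically:
  x=-0.929: |R|=0.89089 <1
  x=-0.895: |R|=0.86597 <1
  x=-0.427: |R|=0.74621 <1
  x=-1.533: |R|=1.69958 >1
  x=-1.166: |R|=1.12558 >1
  x=-1.153: |R|=1.10994 >1
Stable set (-1.0526, 0).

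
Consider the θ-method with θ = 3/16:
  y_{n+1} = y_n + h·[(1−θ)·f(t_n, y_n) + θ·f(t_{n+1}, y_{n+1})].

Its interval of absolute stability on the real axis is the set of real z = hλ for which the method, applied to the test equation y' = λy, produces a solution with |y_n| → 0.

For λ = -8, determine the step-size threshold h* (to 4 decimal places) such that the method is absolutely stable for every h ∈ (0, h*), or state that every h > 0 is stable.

With y'=λy (z=hλ):
  y_{n+1} = y_n + z·[13/16·y_n + 3/16·y_{n+1}] ⇒ (1 − 3/16z)y_{n+1} = (1 + 13/16z)y_n
  Hence R(z) = (1 + 13/16z)/(1 − 3/16z).

Find x<0 with |R(x)|<1.
x=-1.63: |R|=0.2484
R=−1: 1+13/16x = −1+3/16x ⇒ -5/8x=2 ⇒ x=2/(-5/8)=-3.2000
Confirm numerically:
  x=-3.094: |R|=0.95807 <1
  x=-2.809: |R|=0.83993 <1
  x=-1.938: |R|=0.42147 <1
  x=-1.885: |R|=0.39275 <1
  x=-3.381: |R|=1.06923 >1
  x=-3.315: |R|=1.04432 >1
Interval (-3.2000, 0).

(-3.2000,0); λ=-8 ⇒ h* = (16/5)/8 = 0.4000.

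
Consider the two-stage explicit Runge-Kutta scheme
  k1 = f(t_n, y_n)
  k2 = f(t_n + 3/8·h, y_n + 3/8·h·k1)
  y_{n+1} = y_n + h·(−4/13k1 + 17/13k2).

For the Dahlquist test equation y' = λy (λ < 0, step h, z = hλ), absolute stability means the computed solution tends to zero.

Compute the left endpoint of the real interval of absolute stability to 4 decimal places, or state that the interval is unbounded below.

left endpoint -2.0392.

Set f=λy, z=hλ:
  k1=λy_n ⇒ h·k1=z·y_n;  k2=λ(1+3/8z)y_n ⇒ h·k2=z(1+3/8z)y_n
  y_{n+1}/y_n = 1 − 4/13z + 17/13z(1+3/8z) = 1 + z + 51/104z²
  Hence R(z) = 1 + z + 51/104z².

Solve |R(x)|<1 on ℝ⁻.
x=-0.98: |R|=0.4910
R=1: x+51/104x²=0 ⇒ x=−104/51=-2.0392; min R=1−1/(4·51/104)=0.4902>−1
Confirm numerically:
  x=-1.784: |R|=0.77673 <1
  x=-1.350: |R|=0.54373 <1
  x=-1.102: |R|=0.49353 <1
  x=-0.857: |R|=0.50316 <1
  x=-2.516: |R|=1.58826 >1
  x=-2.487: |R|=1.54611 >1
Interval (-2.0392, 0).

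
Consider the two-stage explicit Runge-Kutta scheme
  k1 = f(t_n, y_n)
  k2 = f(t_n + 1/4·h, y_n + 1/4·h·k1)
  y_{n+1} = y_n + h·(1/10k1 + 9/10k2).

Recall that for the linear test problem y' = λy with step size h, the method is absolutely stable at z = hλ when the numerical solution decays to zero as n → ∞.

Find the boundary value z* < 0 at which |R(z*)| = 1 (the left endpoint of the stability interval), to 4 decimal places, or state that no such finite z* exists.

With y'=λy (z=hλ):
  k1=λy_n ⇒ h·k1=z·y_n;  k2=λ(1+1/4z)y_n ⇒ h·k2=z(1+1/4z)y_n
  y_{n+1}/y_n = 1 + 1/10z + 9/10z(1+1/4z) = 1 + z + 9/40z²
  Hence R(z) = 1 + z + 9/40z².

Find x<0 with |R(x)|<1.
x=-0.83: |R|=0.3250
R=1: x+9/40x²=0 ⇒ x=−40/9=-4.4444; min R=1−1/(4·9/40)=-0.1111>−1
Confirm numerically:
  x=-2.855: |R|=0.02102 <1
  x=-2.190: |R|=0.11088 <1
  x=-2.067: |R|=0.10569 <1
  x=-1.851: |R|=0.08010 <1
  x=-4.634: |R|=1.19764 >1
  x=-4.470: |R|=1.02570 >1
Stable set (-4.4444, 0).

z* = -4.4444.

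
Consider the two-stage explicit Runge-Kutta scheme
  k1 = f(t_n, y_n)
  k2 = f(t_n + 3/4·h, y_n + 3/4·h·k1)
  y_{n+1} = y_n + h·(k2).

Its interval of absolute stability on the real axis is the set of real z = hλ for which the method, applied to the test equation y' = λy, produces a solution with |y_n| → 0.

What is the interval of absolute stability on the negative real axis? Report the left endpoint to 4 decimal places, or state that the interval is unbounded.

On y'=λy, z=hλ:
  k1=λy_n ⇒ h·k1=z·y_n;  k2=λ(1+3/4z)y_n ⇒ h·k2=z(1+3/4z)y_n
  y_{n+1}/y_n = 1 + z(1+3/4z) = 1 + z + 3/4z²
  Hence R(z) = 1 + z + 3/4z².

Need |R(x)|<1, x<0.
x=-1.01: |R|=0.7551
R=1: x+3/4x²=0 ⇒ x=−4/3=-1.3333; min R=1−1/(4·3/4)=0.6667>−1
Confirm numerically:
  x=-1.229: |R|=0.90383 <1
  x=-1.225: |R|=0.90047 <1
  x=-1.211: |R|=0.88889 <1
  x=-0.646: |R|=0.66699 <1
  x=-1.615: |R|=1.34117 >1
  x=-1.541: |R|=1.24001 >1
  x=-1.444: |R|=1.11985 >1
Stable set (-1.3333, 0).

z∈(-1.3333,0).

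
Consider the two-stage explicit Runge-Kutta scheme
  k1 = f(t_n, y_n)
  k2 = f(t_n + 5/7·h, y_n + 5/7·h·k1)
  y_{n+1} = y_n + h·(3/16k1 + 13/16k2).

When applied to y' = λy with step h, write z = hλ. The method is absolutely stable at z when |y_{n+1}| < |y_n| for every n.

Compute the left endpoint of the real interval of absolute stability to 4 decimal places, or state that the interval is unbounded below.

z* = -1.7231.

Set f=λy, z=hλ:
  k1=λy_n ⇒ h·k1=z·y_n;  k2=λ(1+5/7z)y_n ⇒ h·k2=z(1+5/7z)y_n
  y_{n+1}/y_n = 1 + 3/16z + 13/16z(1+5/7z) = 1 + z + 65/112z²
  ⇒ R(z) = 1 + z + 65/112z².

Solve |R(x)|<1 on ℝ⁻.
x=-1.09: |R|=0.5995
R=1: x+65/112x²=0 ⇒ x=−112/65=-1.7231; min R=1−1/(4·65/112)=0.5692>−1
Confirm numerically:
  x=-1.553: |R|=0.84671 <1
  x=-1.437: |R|=0.76142 <1
  x=-1.376: |R|=0.72283 <1
  x=-0.978: |R|=0.57710 <1
  x=-2.291: |R|=1.75511 >1
  x=-2.096: |R|=1.45363 >1
Stable set (-1.7231, 0).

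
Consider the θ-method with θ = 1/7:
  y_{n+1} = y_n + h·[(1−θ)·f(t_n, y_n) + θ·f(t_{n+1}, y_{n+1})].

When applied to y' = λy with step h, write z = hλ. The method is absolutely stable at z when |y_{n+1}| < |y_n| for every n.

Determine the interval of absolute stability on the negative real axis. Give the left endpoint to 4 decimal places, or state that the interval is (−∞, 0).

z∈(-2.8000,0).

Set f=λy, z=hλ:
  y_{n+1} = y_n + z·[6/7·y_n + 1/7·y_{n+1}] ⇒ (1 − 1/7z)y_{n+1} = (1 + 6/7z)y_n
  ⇒ R(z) = (1 + 6/7z)/(1 − 1/7z).

Find x<0 with |R(x)|<1.
x=-0.43: |R|=0.5949
R=−1: 1+6/7x = −1+1/7x ⇒ -5/7x=2 ⇒ x=2/(-5/7)=-2.8000
Confirm numerically:
  x=-2.324: |R|=0.74474 <1
  x=-1.548: |R|=0.26766 <1
  x=-1.437: |R|=0.19225 <1
  x=-2.999: |R|=1.09951 >1
  x=-2.989: |R|=1.09460 >1
  x=-2.940: |R|=1.07042 >1
Stable set (-2.8000, 0).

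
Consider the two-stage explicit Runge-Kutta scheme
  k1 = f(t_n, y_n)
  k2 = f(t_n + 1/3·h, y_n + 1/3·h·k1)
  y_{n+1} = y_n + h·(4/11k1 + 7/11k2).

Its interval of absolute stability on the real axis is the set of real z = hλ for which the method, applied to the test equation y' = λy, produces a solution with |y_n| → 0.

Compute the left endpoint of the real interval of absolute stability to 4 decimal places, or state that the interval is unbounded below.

z* = -4.7143.

Test eqn y'=λy, z=hλ:
  k1=λy_n ⇒ h·k1=z·y_n;  k2=λ(1+1/3z)y_n ⇒ h·k2=z(1+1/3z)y_n
  y_{n+1}/y_n = 1 + 4/11z + 7/11z(1+1/3z) = 1 + z + 7/33z²
  so R(z) = 1 + z + 7/33z².

Find x<0 with |R(x)|<1.
x=-1.42: |R|=0.0077
R=1: x+7/33x²=0 ⇒ x=−33/7=-4.7143; min R=1−1/(4·7/33)=-0.1786>−1
Confirm numerically:
  x=-4.570: |R|=0.86013 <1
  x=-4.202: |R|=0.54338 <1
  x=-2.691: |R|=0.15493 <1
  x=-5.258: |R|=1.60642 >1
  x=-5.027: |R|=1.33346 >1
Stable set (-4.7143, 0).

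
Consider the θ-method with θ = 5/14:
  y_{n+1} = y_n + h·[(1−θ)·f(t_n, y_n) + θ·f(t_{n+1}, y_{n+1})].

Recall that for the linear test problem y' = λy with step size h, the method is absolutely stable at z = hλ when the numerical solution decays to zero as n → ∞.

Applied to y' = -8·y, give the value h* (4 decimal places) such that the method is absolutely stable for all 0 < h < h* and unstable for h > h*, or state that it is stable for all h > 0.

On y'=λy, z=hλ:
  y_{n+1} = y_n + z·[9/14·y_n + 5/14·y_{n+1}] ⇒ (1 − 5/14z)y_{n+1} = (1 + 9/14z)y_n
  Hence R(z) = (1 + 9/14z)/(1 − 5/14z).

Boundary: |R(x)|=1, x<0.
x=-0.87: |R|=0.3362
R=−1: 1+9/14x = −1+5/14x ⇒ -2/7x=2 ⇒ x=2/(-2/7)=-7.0000
Confirm numerically:
  x=-5.539: |R|=0.85984 <1
  x=-4.553: |R|=0.73377 <1
  x=-4.216: |R|=0.68255 <1
  x=-7.547: |R|=1.04229 >1
  x=-7.497: |R|=1.03861 >1
  x=-7.358: |R|=1.02819 >1
So |R|<1 on (-7.0000, 0).

(-7.0000,0); λ=-8 ⇒ h* = (7)/8 = 0.8750.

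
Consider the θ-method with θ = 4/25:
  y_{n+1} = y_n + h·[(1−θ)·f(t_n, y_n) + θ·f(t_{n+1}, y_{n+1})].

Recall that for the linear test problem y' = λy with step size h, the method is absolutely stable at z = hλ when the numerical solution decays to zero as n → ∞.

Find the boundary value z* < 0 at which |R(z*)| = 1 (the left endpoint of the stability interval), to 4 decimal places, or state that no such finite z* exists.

Set f=λy, z=hλ:
  y_{n+1} = y_n + z·[21/25·y_n + 4/25·y_{n+1}] ⇒ (1 − 4/25z)y_{n+1} = (1 + 21/25z)y_n
  R(z) = (1 + 21/25z)/(1 − 4/25z).

Find x<0 with |R(x)|<1.
x=-1.16: |R|=0.0216
R=−1: 1+21/25x = −1+4/25x ⇒ -17/25x=2 ⇒ x=2/(-17/25)=-2.9412
Confirm numerically:
  x=-2.161: |R|=0.60578 <1
  x=-1.973: |R|=0.49960 <1
  x=-1.563: |R|=0.25032 <1
  x=-1.210: |R|=0.01374 <1
  x=-3.150: |R|=1.09441 >1
  x=-3.097: |R|=1.07085 >1
  x=-3.030: |R|=1.04068 >1
Interval (-2.9412, 0).

left endpoint -2.9412.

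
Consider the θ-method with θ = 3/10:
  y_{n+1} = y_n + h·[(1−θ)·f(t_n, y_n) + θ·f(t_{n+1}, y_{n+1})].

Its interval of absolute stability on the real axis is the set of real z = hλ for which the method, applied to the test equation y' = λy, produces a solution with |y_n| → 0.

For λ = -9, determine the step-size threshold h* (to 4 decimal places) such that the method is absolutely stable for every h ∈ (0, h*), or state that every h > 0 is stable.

(-5.0000,0); λ=-9 ⇒ h* = (5)/9 = 0.5556.

Test eqn y'=λy, z=hλ:
  y_{n+1} = y_n + z·[7/10·y_n + 3/10·y_{n+1}] ⇒ (1 − 3/10z)y_{n+1} = (1 + 7/10z)y_n
  R(z) = (1 + 7/10z)/(1 − 3/10z).

Need |R(x)|<1, x<0.
x=-0.86: |R|=0.3164
R=−1: 1+7/10x = −1+3/10x ⇒ -2/5x=2 ⇒ x=2/(-2/5)=-5.0000
Confirm numerically:
  x=-4.799: |R|=0.96705 <1
  x=-3.013: |R|=0.58254 <1
  x=-2.995: |R|=0.57756 <1
  x=-2.165: |R|=0.31252 <1
  x=-5.584: |R|=1.08732 >1
  x=-5.465: |R|=1.07047 >1
  x=-5.264: |R|=1.04094 >1
So |R|<1 on (-5.0000, 0).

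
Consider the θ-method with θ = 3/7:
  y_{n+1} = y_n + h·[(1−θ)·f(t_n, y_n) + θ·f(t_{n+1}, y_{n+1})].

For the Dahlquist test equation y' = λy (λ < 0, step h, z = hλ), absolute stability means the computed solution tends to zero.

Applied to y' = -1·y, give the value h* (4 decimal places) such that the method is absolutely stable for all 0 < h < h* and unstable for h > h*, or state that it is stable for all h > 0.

Test eqn y'=λy, z=hλ:
  y_{n+1} = y_n + z·[4/7·y_n + 3/7·y_{n+1}] ⇒ (1 − 3/7z)y_{n+1} = (1 + 4/7z)y_n
  Hence R(z) = (1 + 4/7z)/(1 − 3/7z).

Boundary: |R(x)|=1, x<0.
x=-0.39: |R|=0.6659
R=−1: 1+4/7x = −1+3/7x ⇒ -1/7x=2 ⇒ x=2/(-1/7)=-14.0000
Confirm numerically:
  x=-10.789: |R|=0.91843 <1
  x=-9.683: |R|=0.88025 <1
  x=-8.766: |R|=0.84281 <1
  x=-7.791: |R|=0.79558 <1
  x=-14.555: |R|=1.01095 >1
  x=-14.437: |R|=1.00869 >1
  x=-14.070: |R|=1.00142 >1
Stable set (-14.0000, 0).

(-14.0000,0); λ=-1 ⇒ h* = (14)/1 = 14.0000.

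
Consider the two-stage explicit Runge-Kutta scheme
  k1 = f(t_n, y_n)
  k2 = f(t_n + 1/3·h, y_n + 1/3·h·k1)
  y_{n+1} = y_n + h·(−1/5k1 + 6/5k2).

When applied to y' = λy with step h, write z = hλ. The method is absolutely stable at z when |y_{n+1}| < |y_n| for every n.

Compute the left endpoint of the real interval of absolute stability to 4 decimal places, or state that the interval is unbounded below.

z* = -2.5000.

Test eqn y'=λy, z=hλ:
  k1=λy_n ⇒ h·k1=z·y_n;  k2=λ(1+1/3z)y_n ⇒ h·k2=z(1+1/3z)y_n
  y_{n+1}/y_n = 1 − 1/5z + 6/5z(1+1/3z) = 1 + z + 2/5z²
  R(z) = 1 + z + 2/5z².

Find x<0 with |R(x)|<1.
x=-1.21: |R|=0.3756
R=1: x+2/5x²=0 ⇒ x=−5/2=-2.5000; min R=1−1/(4·2/5)=0.3750>−1
Confirm numerically:
  x=-1.684: |R|=0.45034 <1
  x=-1.635: |R|=0.43429 <1
  x=-1.502: |R|=0.40040 <1
  x=-2.945: |R|=1.52421 >1
  x=-2.861: |R|=1.41313 >1
  x=-2.773: |R|=1.30281 >1
Stable set (-2.5000, 0).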